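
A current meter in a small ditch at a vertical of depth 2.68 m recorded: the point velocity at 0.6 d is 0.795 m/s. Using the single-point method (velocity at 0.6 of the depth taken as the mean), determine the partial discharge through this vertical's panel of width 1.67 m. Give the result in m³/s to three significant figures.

3.56 m³/s

v̄ = v₀.₆ = 0.795 m/s
q = v̄ × d × w = 0.7950 × 2.68 × 1.67 = 3.558 m³/s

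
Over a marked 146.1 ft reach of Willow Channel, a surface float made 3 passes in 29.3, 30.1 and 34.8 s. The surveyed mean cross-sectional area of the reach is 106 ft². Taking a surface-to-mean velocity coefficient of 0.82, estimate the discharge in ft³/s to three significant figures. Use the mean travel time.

t̄ = (29.3 + 30.1 + 34.8) / 3 = 31.4 s
v_surface = L / t̄ = 146.1 / 31.4 = 4.653 ft/s
v_mean = 0.82 × 4.653 = 3.815 ft/s
Q = A × v_mean = 106 × 3.815 = 404.4 ft³/s

404 ft³/s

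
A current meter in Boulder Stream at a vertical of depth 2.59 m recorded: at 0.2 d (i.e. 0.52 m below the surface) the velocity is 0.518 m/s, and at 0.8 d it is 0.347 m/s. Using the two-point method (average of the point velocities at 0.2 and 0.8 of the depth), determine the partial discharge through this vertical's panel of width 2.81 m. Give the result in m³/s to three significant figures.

3.15 m³/s

v̄ = (0.518 + 0.347) / 2 = 0.4325 m/s
q = v̄ × d × w = 0.4325 × 2.59 × 2.81 = 3.148 m³/s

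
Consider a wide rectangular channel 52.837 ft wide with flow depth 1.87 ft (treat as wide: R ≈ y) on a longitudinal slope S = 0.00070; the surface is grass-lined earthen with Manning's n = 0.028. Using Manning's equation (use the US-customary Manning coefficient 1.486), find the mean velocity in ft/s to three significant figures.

A = b·y = 52.837 × 1.87 = 98.81 ft²
Wide channel: R ≈ y = 1.87 ft
Q = (1.486/n)·A·R^(2/3)·S^(1/2) = (1.486/0.028) × 98.81 × 1.870^(2/3) × 0.00070^(1/2) = 210.6 ft³/s
V = Q/A = 210.6/98.81 = 2.131 ft/s

2.13 ft/s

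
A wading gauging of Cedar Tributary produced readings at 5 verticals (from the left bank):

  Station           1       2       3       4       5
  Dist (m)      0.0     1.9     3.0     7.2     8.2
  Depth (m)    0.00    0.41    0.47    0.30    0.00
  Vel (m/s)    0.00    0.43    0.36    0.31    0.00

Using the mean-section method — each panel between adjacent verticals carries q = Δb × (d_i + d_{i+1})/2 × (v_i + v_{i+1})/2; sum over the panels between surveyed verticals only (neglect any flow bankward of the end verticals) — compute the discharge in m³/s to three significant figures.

0.840 m³/s

Panel 1-2: Δb = 1.9 m, d̄ = (0.00+0.41)/2 = 0.205, v̄ = (0.00+0.43)/2 = 0.215 → q = 1.9×0.205×0.215 = 0.08374 m³/s
Panel 2-3: Δb = 1.1 m, d̄ = (0.41+0.47)/2 = 0.44, v̄ = (0.43+0.36)/2 = 0.395 → q = 1.1×0.44×0.395 = 0.1912 m³/s
Panel 3-4: Δb = 4.2 m, d̄ = (0.47+0.30)/2 = 0.385, v̄ = (0.36+0.31)/2 = 0.335 → q = 4.2×0.385×0.335 = 0.5417 m³/s
Panel 4-5: Δb = 1 m, d̄ = (0.30+0.00)/2 = 0.15, v̄ = (0.31+0.00)/2 = 0.155 → q = 1×0.15×0.155 = 0.02325 m³/s
Q = Σ q = 0.8399 m³/s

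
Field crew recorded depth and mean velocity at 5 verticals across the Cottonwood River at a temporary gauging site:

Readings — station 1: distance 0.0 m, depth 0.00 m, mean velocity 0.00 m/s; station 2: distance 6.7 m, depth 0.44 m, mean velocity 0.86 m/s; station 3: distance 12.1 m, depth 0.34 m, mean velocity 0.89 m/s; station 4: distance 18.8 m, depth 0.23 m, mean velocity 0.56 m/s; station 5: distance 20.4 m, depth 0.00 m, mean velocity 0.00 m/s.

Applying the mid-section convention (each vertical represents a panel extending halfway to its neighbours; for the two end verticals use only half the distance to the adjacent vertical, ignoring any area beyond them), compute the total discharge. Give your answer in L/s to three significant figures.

w_2 = (12.1 − 0.0)/2 = 6.05 m; q_2 = 0.86 × 0.44 × 6.05 = 2.289 m³/s
w_3 = (18.8 − 6.7)/2 = 6.05 m; q_3 = 0.89 × 0.34 × 6.05 = 1.831 m³/s
w_4 = (20.4 − 12.1)/2 = 4.15 m; q_4 = 0.56 × 0.23 × 4.15 = 0.5345 m³/s
Stations 1, 5 contribute zero (depth or velocity is 0).
Q = Σ qᵢ = 4.655 m³/s
= 4.655 × 1000 = 4655 L/s

4650 L/s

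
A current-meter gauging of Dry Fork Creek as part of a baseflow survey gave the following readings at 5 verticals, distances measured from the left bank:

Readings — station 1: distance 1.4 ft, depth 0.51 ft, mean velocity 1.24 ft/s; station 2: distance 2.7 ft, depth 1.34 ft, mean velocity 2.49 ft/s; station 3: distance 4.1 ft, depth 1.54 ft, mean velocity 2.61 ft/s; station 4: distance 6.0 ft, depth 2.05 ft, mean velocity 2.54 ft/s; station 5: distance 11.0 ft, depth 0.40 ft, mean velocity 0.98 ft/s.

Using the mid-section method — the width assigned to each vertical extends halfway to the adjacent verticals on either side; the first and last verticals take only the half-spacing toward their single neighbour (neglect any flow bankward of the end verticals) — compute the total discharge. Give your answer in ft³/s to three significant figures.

30.5 ft³/s

w_1 = (2.7 − 1.4)/2 = 0.65 ft; q_1 = 1.24 × 0.51 × 0.65 = 0.4111 ft³/s
w_2 = (4.1 − 1.4)/2 = 1.35 ft; q_2 = 2.49 × 1.34 × 1.35 = 4.504 ft³/s
w_3 = (6.0 − 2.7)/2 = 1.65 ft; q_3 = 2.61 × 1.54 × 1.65 = 6.632 ft³/s
w_4 = (11.0 − 4.1)/2 = 3.45 ft; q_4 = 2.54 × 2.05 × 3.45 = 17.96 ft³/s
w_5 = (11.0 − 6.0)/2 = 2.5 ft; q_5 = 0.98 × 0.40 × 2.5 = 0.9800 ft³/s
Q = Σ qᵢ = 30.49 ft³/s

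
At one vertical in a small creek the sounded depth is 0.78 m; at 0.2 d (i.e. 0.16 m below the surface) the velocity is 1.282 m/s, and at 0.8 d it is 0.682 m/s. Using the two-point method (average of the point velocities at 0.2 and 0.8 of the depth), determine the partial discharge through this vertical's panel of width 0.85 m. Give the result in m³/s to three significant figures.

v̄ = (1.282 + 0.682) / 2 = 0.9820 m/s
q = v̄ × d × w = 0.9820 × 0.78 × 0.85 = 0.6511 m³/s

0.651 m³/s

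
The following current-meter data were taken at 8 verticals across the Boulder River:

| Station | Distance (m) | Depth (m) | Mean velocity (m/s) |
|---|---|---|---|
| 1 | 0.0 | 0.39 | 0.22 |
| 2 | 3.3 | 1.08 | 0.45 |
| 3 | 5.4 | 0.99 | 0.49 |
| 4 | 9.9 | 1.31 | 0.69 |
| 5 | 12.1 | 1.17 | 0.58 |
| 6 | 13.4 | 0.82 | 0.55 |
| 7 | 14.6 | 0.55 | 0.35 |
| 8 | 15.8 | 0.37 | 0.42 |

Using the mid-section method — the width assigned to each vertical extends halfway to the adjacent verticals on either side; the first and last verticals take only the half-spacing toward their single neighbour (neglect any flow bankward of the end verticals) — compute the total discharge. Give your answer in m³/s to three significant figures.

8.16 m³/s

w_1 = (3.3 − 0.0)/2 = 1.65 m; q_1 = 0.22 × 0.39 × 1.65 = 0.1416 m³/s
w_2 = (5.4 − 0.0)/2 = 2.7 m; q_2 = 0.45 × 1.08 × 2.7 = 1.312 m³/s
w_3 = (9.9 − 3.3)/2 = 3.3 m; q_3 = 0.49 × 0.99 × 3.3 = 1.601 m³/s
w_4 = (12.1 − 5.4)/2 = 3.35 m; q_4 = 0.69 × 1.31 × 3.35 = 3.028 m³/s
w_5 = (13.4 − 9.9)/2 = 1.75 m; q_5 = 0.58 × 1.17 × 1.75 = 1.188 m³/s
w_6 = (14.6 − 12.1)/2 = 1.25 m; q_6 = 0.55 × 0.82 × 1.25 = 0.5638 m³/s
w_7 = (15.8 − 13.4)/2 = 1.2 m; q_7 = 0.35 × 0.55 × 1.2 = 0.2310 m³/s
w_8 = (15.8 − 14.6)/2 = 0.6 m; q_8 = 0.42 × 0.37 × 0.6 = 0.09324 m³/s
Q = Σ qᵢ = 8.158 m³/s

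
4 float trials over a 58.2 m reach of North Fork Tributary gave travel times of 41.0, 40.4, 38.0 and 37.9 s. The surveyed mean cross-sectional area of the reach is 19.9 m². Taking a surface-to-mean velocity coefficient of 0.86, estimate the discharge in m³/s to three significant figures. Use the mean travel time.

t̄ = (41.0 + 40.4 + 38.0 + 37.9) / 4 = 39.325 s
v_surface = L / t̄ = 58.2 / 39.325 = 1.480 m/s
v_mean = 0.86 × 1.480 = 1.273 m/s
Q = A × v_mean = 19.9 × 1.273 = 25.33 m³/s

25.3 m³/s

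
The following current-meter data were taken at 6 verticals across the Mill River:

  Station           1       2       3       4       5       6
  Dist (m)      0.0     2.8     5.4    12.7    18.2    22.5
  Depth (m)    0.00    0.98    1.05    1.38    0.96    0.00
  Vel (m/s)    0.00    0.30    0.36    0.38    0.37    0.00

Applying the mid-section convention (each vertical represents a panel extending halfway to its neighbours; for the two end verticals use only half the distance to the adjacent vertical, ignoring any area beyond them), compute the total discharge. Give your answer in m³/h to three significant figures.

27900 m³/h

w_2 = (5.4 − 0.0)/2 = 2.7 m; q_2 = 0.30 × 0.98 × 2.7 = 0.7938 m³/s
w_3 = (12.7 − 2.8)/2 = 4.95 m; q_3 = 0.36 × 1.05 × 4.95 = 1.871 m³/s
w_4 = (18.2 − 5.4)/2 = 6.4 m; q_4 = 0.38 × 1.38 × 6.4 = 3.356 m³/s
w_5 = (22.5 − 12.7)/2 = 4.9 m; q_5 = 0.37 × 0.96 × 4.9 = 1.740 m³/s
Stations 1, 6 contribute zero (depth or velocity is 0).
Q = Σ qᵢ = 7.762 m³/s
= 7.762 × 3600 = 27940 m³/h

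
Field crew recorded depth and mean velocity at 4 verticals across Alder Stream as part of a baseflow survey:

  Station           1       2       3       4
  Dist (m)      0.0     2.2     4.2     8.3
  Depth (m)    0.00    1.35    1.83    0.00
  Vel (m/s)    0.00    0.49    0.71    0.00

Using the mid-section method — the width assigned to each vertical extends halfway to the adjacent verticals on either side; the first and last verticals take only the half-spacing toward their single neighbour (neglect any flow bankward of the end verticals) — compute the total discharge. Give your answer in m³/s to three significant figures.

5.35 m³/s

w_2 = (4.2 − 0.0)/2 = 2.1 m; q_2 = 0.49 × 1.35 × 2.1 = 1.389 m³/s
w_3 = (8.3 − 2.2)/2 = 3.05 m; q_3 = 0.71 × 1.83 × 3.05 = 3.963 m³/s
Stations 1, 4 contribute zero (depth or velocity is 0).
Q = Σ qᵢ = 5.352 m³/s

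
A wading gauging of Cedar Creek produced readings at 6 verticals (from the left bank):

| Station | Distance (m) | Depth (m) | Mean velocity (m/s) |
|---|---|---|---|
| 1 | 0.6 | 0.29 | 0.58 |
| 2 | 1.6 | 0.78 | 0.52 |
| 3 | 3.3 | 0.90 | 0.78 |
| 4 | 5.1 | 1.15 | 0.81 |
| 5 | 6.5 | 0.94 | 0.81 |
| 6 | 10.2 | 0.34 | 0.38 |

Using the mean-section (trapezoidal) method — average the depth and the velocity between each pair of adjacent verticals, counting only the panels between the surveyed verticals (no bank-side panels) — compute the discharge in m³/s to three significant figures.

5.28 m³/s

Panel 1-2: Δb = 1 m, d̄ = (0.29+0.78)/2 = 0.535, v̄ = (0.58+0.52)/2 = 0.55 → q = 1×0.535×0.55 = 0.2943 m³/s
Panel 2-3: Δb = 1.7 m, d̄ = (0.78+0.90)/2 = 0.84, v̄ = (0.52+0.78)/2 = 0.65 → q = 1.7×0.84×0.65 = 0.9282 m³/s
Panel 3-4: Δb = 1.8 m, d̄ = (0.90+1.15)/2 = 1.025, v̄ = (0.78+0.81)/2 = 0.795 → q = 1.8×1.025×0.795 = 1.467 m³/s
Panel 4-5: Δb = 1.4 m, d̄ = (1.15+0.94)/2 = 1.045, v̄ = (0.81+0.81)/2 = 0.81 → q = 1.4×1.045×0.81 = 1.185 m³/s
Panel 5-6: Δb = 3.7 m, d̄ = (0.94+0.34)/2 = 0.64, v̄ = (0.81+0.38)/2 = 0.595 → q = 3.7×0.64×0.595 = 1.409 m³/s
Q = Σ q = 5.283 m³/s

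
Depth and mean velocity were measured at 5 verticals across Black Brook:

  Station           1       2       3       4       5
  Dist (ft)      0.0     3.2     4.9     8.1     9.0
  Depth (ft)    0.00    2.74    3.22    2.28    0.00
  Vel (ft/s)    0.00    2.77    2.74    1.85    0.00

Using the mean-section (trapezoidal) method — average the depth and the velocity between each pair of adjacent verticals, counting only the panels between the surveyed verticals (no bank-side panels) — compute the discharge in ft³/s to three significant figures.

41.2 ft³/s

Panel 1-2: Δb = 3.2 ft, d̄ = (0.00+2.74)/2 = 1.37, v̄ = (0.00+2.77)/2 = 1.385 → q = 3.2×1.37×1.385 = 6.072 ft³/s
Panel 2-3: Δb = 1.7 ft, d̄ = (2.74+3.22)/2 = 2.98, v̄ = (2.77+2.74)/2 = 2.755 → q = 1.7×2.98×2.755 = 13.96 ft³/s
Panel 3-4: Δb = 3.2 ft, d̄ = (3.22+2.28)/2 = 2.75, v̄ = (2.74+1.85)/2 = 2.295 → q = 3.2×2.75×2.295 = 20.20 ft³/s
Panel 4-5: Δb = 0.9 ft, d̄ = (2.28+0.00)/2 = 1.14, v̄ = (1.85+0.00)/2 = 0.925 → q = 0.9×1.14×0.925 = 0.9491 ft³/s
Q = Σ q = 41.17 ft³/s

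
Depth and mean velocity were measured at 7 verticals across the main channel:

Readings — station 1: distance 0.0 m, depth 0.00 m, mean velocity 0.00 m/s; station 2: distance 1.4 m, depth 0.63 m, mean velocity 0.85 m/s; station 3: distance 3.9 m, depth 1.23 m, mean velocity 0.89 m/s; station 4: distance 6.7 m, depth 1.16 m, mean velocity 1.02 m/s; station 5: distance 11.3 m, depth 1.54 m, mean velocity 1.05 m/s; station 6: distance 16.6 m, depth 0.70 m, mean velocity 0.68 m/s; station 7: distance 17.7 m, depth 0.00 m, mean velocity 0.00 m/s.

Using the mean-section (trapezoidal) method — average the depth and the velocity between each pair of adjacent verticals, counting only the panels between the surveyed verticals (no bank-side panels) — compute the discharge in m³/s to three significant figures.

Panel 1-2: Δb = 1.4 m, d̄ = (0.00+0.63)/2 = 0.315, v̄ = (0.00+0.85)/2 = 0.425 → q = 1.4×0.315×0.425 = 0.1874 m³/s
Panel 2-3: Δb = 2.5 m, d̄ = (0.63+1.23)/2 = 0.93, v̄ = (0.85+0.89)/2 = 0.87 → q = 2.5×0.93×0.87 = 2.023 m³/s
Panel 3-4: Δb = 2.8 m, d̄ = (1.23+1.16)/2 = 1.195, v̄ = (0.89+1.02)/2 = 0.955 → q = 2.8×1.195×0.955 = 3.195 m³/s
Panel 4-5: Δb = 4.6 m, d̄ = (1.16+1.54)/2 = 1.35, v̄ = (1.02+1.05)/2 = 1.035 → q = 4.6×1.35×1.035 = 6.427 m³/s
Panel 5-6: Δb = 5.3 m, d̄ = (1.54+0.70)/2 = 1.12, v̄ = (1.05+0.68)/2 = 0.865 → q = 5.3×1.12×0.865 = 5.135 m³/s
Panel 6-7: Δb = 1.1 m, d̄ = (0.70+0.00)/2 = 0.35, v̄ = (0.68+0.00)/2 = 0.34 → q = 1.1×0.35×0.34 = 0.1309 m³/s
Q = Σ q = 17.10 m³/s

17.1 m³/s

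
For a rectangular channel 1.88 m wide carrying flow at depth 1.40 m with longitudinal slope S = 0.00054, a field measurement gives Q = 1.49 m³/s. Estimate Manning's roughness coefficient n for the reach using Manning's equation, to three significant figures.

0.0280

A = b·y = 1.88 × 1.40 = 2.632 m²
P = b + 2y = 1.88 + 2×1.40 = 4.680 m
R = A/P = 2.632/4.680 = 0.5624 m
n = (1/Q)·A·R^(2/3)·S^(1/2) = (1/1.49) × 2.632 × 0.6813 × 0.02324 = 0.02797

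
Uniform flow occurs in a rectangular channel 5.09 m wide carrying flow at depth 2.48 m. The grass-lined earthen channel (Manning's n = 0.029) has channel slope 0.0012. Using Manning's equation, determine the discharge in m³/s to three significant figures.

17.6 m³/s

A = b·y = 5.09 × 2.48 = 12.62 m²
P = b + 2y = 5.09 + 2×2.48 = 10.05 m
R = A/P = 12.62/10.05 = 1.256 m
Q = (1/n)·A·R^(2/3)·S^(1/2) = (1/0.029) × 12.62 × 1.256^(2/3) × 0.0012^(1/2) = 17.55 m³/s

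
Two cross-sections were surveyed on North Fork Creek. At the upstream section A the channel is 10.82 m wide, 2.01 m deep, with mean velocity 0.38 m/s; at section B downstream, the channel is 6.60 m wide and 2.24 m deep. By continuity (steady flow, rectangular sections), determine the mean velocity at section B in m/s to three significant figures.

Q = A₁V₁ = (10.82×2.01) × 0.38 = 8.264 m³/s
A₂ = 6.60 × 2.24 = 14.78 m²
V₂ = Q/A₂ = 8.264/14.78 = 0.5590 m/s

0.559 m/s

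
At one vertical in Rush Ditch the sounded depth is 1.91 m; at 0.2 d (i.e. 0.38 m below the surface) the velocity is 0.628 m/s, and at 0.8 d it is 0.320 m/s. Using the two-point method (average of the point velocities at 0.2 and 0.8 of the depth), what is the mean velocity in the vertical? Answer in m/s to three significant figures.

0.474 m/s

v̄ = (0.628 + 0.320) / 2 = 0.4740 m/s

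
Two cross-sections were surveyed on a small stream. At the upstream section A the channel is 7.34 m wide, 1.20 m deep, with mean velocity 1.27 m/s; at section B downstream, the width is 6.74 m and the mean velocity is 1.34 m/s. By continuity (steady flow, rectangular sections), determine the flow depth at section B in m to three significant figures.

Q = A₁V₁ = (7.34×1.20) × 1.27 = 11.19 m³/s
d₂ = Q/(b₂ V₂) = 11.19/(6.74×1.34) = 1.239 m

1.24 m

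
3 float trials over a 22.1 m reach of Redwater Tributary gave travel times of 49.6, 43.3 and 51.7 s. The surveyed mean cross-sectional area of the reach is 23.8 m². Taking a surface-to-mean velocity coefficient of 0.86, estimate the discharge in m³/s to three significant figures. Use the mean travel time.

9.38 m³/s

t̄ = (49.6 + 43.3 + 51.7) / 3 = 48.2 s
v_surface = L / t̄ = 22.1 / 48.2 = 0.4585 m/s
v_mean = 0.86 × 0.4585 = 0.3943 m/s
Q = A × v_mean = 23.8 × 0.3943 = 9.385 m³/s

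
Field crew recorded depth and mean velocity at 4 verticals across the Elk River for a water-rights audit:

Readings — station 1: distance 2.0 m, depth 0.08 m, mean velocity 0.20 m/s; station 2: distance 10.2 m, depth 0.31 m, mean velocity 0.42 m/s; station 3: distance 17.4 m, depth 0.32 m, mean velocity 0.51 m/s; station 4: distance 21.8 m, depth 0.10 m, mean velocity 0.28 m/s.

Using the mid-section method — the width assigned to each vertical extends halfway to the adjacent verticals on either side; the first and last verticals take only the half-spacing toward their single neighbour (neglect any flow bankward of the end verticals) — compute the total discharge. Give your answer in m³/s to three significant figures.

w_1 = (10.2 − 2.0)/2 = 4.1 m; q_1 = 0.20 × 0.08 × 4.1 = 0.06560 m³/s
w_2 = (17.4 − 2.0)/2 = 7.7 m; q_2 = 0.42 × 0.31 × 7.7 = 1.003 m³/s
w_3 = (21.8 − 10.2)/2 = 5.8 m; q_3 = 0.51 × 0.32 × 5.8 = 0.9466 m³/s
w_4 = (21.8 − 17.4)/2 = 2.2 m; q_4 = 0.28 × 0.10 × 2.2 = 0.06160 m³/s
Q = Σ qᵢ = 2.076 m³/s

2.08 m³/s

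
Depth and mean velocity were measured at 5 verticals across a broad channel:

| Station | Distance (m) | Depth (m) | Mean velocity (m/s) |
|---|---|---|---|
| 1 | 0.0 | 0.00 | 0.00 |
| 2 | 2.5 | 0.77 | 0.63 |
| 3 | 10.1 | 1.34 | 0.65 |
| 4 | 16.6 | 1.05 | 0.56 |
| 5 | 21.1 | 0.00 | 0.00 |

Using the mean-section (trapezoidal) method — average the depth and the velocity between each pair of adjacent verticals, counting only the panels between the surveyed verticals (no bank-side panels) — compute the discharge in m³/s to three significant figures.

Panel 1-2: Δb = 2.5 m, d̄ = (0.00+0.77)/2 = 0.385, v̄ = (0.00+0.63)/2 = 0.315 → q = 2.5×0.385×0.315 = 0.3032 m³/s
Panel 2-3: Δb = 7.6 m, d̄ = (0.77+1.34)/2 = 1.055, v̄ = (0.63+0.65)/2 = 0.64 → q = 7.6×1.055×0.64 = 5.132 m³/s
Panel 3-4: Δb = 6.5 m, d̄ = (1.34+1.05)/2 = 1.195, v̄ = (0.65+0.56)/2 = 0.605 → q = 6.5×1.195×0.605 = 4.699 m³/s
Panel 4-5: Δb = 4.5 m, d̄ = (1.05+0.00)/2 = 0.525, v̄ = (0.56+0.00)/2 = 0.28 → q = 4.5×0.525×0.28 = 0.6615 m³/s
Q = Σ q = 10.80 m³/s

10.8 m³/s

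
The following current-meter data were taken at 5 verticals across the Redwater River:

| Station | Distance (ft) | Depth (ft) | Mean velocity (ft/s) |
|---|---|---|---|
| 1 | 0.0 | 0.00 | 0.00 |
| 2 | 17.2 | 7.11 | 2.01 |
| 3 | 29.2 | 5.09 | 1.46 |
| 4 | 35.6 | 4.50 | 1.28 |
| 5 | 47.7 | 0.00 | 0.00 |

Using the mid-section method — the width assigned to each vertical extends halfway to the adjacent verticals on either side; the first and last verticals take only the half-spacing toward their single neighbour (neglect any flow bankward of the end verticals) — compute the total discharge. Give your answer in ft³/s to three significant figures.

w_2 = (29.2 − 0.0)/2 = 14.6 ft; q_2 = 2.01 × 7.11 × 14.6 = 208.7 ft³/s
w_3 = (35.6 − 17.2)/2 = 9.2 ft; q_3 = 1.46 × 5.09 × 9.2 = 68.37 ft³/s
w_4 = (47.7 − 29.2)/2 = 9.25 ft; q_4 = 1.28 × 4.50 × 9.25 = 53.28 ft³/s
Stations 1, 5 contribute zero (depth or velocity is 0).
Q = Σ qᵢ = 330.3 ft³/s

330 ft³/s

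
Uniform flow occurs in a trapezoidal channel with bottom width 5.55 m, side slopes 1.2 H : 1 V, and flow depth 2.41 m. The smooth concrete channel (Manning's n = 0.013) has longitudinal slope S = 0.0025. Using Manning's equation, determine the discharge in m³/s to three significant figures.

A = (b + z·y)·y = (5.55 + 1.2×2.41)×2.41 = 20.35 m²
P = b + 2y√(1+z²) = 5.55 + 2×2.41×√(1+1.2²) = 13.08 m
R = A/P = 20.35/13.08 = 1.556 m
Q = (1/n)·A·R^(2/3)·S^(1/2) = (1/0.013) × 20.35 × 1.556^(2/3) × 0.0025^(1/2) = 105.1 m³/s

105 m³/s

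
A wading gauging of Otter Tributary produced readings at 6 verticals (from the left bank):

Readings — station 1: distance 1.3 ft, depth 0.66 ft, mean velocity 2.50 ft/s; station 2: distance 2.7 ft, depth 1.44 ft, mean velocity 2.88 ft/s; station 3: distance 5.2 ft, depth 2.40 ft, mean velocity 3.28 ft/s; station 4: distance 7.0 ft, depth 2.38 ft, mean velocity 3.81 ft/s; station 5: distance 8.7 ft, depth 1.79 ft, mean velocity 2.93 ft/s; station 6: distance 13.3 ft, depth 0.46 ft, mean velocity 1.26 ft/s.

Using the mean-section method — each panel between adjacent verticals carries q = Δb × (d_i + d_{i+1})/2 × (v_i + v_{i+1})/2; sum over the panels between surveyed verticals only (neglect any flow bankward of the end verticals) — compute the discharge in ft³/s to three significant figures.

56.8 ft³/s

Panel 1-2: Δb = 1.4 ft, d̄ = (0.66+1.44)/2 = 1.05, v̄ = (2.50+2.88)/2 = 2.69 → q = 1.4×1.05×2.69 = 3.954 ft³/s
Panel 2-3: Δb = 2.5 ft, d̄ = (1.44+2.40)/2 = 1.92, v̄ = (2.88+3.28)/2 = 3.08 → q = 2.5×1.92×3.08 = 14.78 ft³/s
Panel 3-4: Δb = 1.8 ft, d̄ = (2.40+2.38)/2 = 2.39, v̄ = (3.28+3.81)/2 = 3.545 → q = 1.8×2.39×3.545 = 15.25 ft³/s
Panel 4-5: Δb = 1.7 ft, d̄ = (2.38+1.79)/2 = 2.085, v̄ = (3.81+2.93)/2 = 3.37 → q = 1.7×2.085×3.37 = 11.94 ft³/s
Panel 5-6: Δb = 4.6 ft, d̄ = (1.79+0.46)/2 = 1.125, v̄ = (2.93+1.26)/2 = 2.095 → q = 4.6×1.125×2.095 = 10.84 ft³/s
Q = Σ q = 56.78 ft³/s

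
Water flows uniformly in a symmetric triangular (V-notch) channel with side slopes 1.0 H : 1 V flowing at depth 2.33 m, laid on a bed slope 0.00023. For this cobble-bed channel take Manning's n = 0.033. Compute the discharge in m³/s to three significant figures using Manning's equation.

2.19 m³/s

A = z·y² = 1.0×2.33² = 5.429 m²
P = 2y√(1+z²) = 2×2.33×√(1+1.0²) = 6.590 m
R = A/P = 5.429/6.590 = 0.8238 m
Q = (1/n)·A·R^(2/3)·S^(1/2) = (1/0.033) × 5.429 × 0.8238^(2/3) × 0.00023^(1/2) = 2.192 m³/s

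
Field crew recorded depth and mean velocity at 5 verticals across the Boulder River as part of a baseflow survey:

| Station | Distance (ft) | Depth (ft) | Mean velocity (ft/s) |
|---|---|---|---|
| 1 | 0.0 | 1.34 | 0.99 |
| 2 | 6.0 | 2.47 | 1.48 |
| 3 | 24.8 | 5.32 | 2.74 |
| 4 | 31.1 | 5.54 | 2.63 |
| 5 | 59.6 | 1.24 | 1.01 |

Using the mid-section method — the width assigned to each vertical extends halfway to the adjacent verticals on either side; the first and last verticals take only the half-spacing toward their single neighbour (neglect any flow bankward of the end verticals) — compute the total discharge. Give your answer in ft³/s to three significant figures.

504 ft³/s

w_1 = (6.0 − 0.0)/2 = 3 ft; q_1 = 0.99 × 1.34 × 3 = 3.980 ft³/s
w_2 = (24.8 − 0.0)/2 = 12.4 ft; q_2 = 1.48 × 2.47 × 12.4 = 45.33 ft³/s
w_3 = (31.1 − 6.0)/2 = 12.55 ft; q_3 = 2.74 × 5.32 × 12.55 = 182.9 ft³/s
w_4 = (59.6 − 24.8)/2 = 17.4 ft; q_4 = 2.63 × 5.54 × 17.4 = 253.5 ft³/s
w_5 = (59.6 − 31.1)/2 = 14.25 ft; q_5 = 1.01 × 1.24 × 14.25 = 17.85 ft³/s
Q = Σ qᵢ = 503.6 ft³/s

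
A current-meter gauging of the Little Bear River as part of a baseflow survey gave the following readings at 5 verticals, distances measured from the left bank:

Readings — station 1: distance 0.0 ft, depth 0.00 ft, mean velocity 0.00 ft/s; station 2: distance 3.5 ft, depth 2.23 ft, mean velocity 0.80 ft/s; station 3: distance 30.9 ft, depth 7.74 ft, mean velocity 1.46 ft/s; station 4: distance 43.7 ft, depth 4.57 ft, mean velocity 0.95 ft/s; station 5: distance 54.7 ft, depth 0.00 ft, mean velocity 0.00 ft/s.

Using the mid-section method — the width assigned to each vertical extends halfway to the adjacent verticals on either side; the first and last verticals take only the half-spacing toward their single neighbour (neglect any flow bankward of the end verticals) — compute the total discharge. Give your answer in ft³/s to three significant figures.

w_2 = (30.9 − 0.0)/2 = 15.45 ft; q_2 = 0.80 × 2.23 × 15.45 = 27.56 ft³/s
w_3 = (43.7 − 3.5)/2 = 20.1 ft; q_3 = 1.46 × 7.74 × 20.1 = 227.1 ft³/s
w_4 = (54.7 − 30.9)/2 = 11.9 ft; q_4 = 0.95 × 4.57 × 11.9 = 51.66 ft³/s
Stations 1, 5 contribute zero (depth or velocity is 0).
Q = Σ qᵢ = 306.4 ft³/s

306 ft³/s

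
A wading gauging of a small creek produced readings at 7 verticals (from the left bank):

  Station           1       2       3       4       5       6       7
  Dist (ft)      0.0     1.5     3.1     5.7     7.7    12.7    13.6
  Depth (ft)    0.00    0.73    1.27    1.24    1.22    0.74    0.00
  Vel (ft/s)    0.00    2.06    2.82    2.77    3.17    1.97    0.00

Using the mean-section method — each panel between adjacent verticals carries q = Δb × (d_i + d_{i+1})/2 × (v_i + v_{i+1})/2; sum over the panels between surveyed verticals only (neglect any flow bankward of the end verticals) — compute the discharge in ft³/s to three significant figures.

33.8 ft³/s

Panel 1-2: Δb = 1.5 ft, d̄ = (0.00+0.73)/2 = 0.365, v̄ = (0.00+2.06)/2 = 1.03 → q = 1.5×0.365×1.03 = 0.5639 ft³/s
Panel 2-3: Δb = 1.6 ft, d̄ = (0.73+1.27)/2 = 1, v̄ = (2.06+2.82)/2 = 2.44 → q = 1.6×1×2.44 = 3.904 ft³/s
Panel 3-4: Δb = 2.6 ft, d̄ = (1.27+1.24)/2 = 1.255, v̄ = (2.82+2.77)/2 = 2.795 → q = 2.6×1.255×2.795 = 9.120 ft³/s
Panel 4-5: Δb = 2 ft, d̄ = (1.24+1.22)/2 = 1.23, v̄ = (2.77+3.17)/2 = 2.97 → q = 2×1.23×2.97 = 7.306 ft³/s
Panel 5-6: Δb = 5 ft, d̄ = (1.22+0.74)/2 = 0.98, v̄ = (3.17+1.97)/2 = 2.57 → q = 5×0.98×2.57 = 12.59 ft³/s
Panel 6-7: Δb = 0.9 ft, d̄ = (0.74+0.00)/2 = 0.37, v̄ = (1.97+0.00)/2 = 0.985 → q = 0.9×0.37×0.985 = 0.3280 ft³/s
Q = Σ q = 33.82 ft³/s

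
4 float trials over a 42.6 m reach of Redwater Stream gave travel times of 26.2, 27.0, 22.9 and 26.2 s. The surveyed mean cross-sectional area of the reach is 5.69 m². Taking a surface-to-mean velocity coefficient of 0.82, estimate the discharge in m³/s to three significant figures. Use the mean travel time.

t̄ = (26.2 + 27.0 + 22.9 + 26.2) / 4 = 25.575 s
v_surface = L / t̄ = 42.6 / 25.575 = 1.666 m/s
v_mean = 0.82 × 1.666 = 1.366 m/s
Q = A × v_mean = 5.69 × 1.366 = 7.772 m³/s

7.77 m³/s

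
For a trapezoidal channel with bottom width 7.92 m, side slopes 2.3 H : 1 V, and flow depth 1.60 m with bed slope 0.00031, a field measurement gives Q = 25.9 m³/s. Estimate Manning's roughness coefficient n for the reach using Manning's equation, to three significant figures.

0.0140

A = (b + z·y)·y = (7.92 + 2.3×1.60)×1.60 = 18.56 m²
P = b + 2y√(1+z²) = 7.92 + 2×1.60×√(1+2.3²) = 15.95 m
R = A/P = 18.56/15.95 = 1.164 m
n = (1/Q)·A·R^(2/3)·S^(1/2) = (1/25.9) × 18.56 × 1.107 × 0.01761 = 0.01396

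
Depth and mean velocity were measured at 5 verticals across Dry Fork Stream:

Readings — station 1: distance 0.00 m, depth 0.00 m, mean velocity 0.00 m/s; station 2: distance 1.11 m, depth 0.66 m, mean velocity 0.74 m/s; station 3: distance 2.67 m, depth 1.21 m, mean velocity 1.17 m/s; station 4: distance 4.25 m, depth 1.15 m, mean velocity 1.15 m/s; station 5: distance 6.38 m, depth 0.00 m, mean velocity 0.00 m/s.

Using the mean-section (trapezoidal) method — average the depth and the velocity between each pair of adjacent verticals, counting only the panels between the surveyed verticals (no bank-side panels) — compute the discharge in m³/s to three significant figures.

Panel 1-2: Δb = 1.11 m, d̄ = (0.00+0.66)/2 = 0.33, v̄ = (0.00+0.74)/2 = 0.37 → q = 1.11×0.33×0.37 = 0.1355 m³/s
Panel 2-3: Δb = 1.56 m, d̄ = (0.66+1.21)/2 = 0.935, v̄ = (0.74+1.17)/2 = 0.955 → q = 1.56×0.935×0.955 = 1.393 m³/s
Panel 3-4: Δb = 1.58 m, d̄ = (1.21+1.15)/2 = 1.18, v̄ = (1.17+1.15)/2 = 1.16 → q = 1.58×1.18×1.16 = 2.163 m³/s
Panel 4-5: Δb = 2.13 m, d̄ = (1.15+0.00)/2 = 0.575, v̄ = (1.15+0.00)/2 = 0.575 → q = 2.13×0.575×0.575 = 0.7042 m³/s
Q = Σ q = 4.395 m³/s

4.40 m³/s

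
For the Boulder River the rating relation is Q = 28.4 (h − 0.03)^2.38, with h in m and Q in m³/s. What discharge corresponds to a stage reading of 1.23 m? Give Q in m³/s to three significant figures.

Q = 28.4 × (1.23 − 0.03)^2.38 = 28.4 × 1.2^2.38 = 43.83 m³/s

43.8 m³/s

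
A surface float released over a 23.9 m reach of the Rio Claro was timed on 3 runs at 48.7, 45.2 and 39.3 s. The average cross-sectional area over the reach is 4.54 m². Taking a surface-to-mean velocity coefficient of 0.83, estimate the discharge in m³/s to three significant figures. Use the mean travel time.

t̄ = (48.7 + 45.2 + 39.3) / 3 = 44.4 s
v_surface = L / t̄ = 23.9 / 44.4 = 0.5383 m/s
v_mean = 0.83 × 0.5383 = 0.4468 m/s
Q = A × v_mean = 4.54 × 0.4468 = 2.028 m³/s

2.03 m³/s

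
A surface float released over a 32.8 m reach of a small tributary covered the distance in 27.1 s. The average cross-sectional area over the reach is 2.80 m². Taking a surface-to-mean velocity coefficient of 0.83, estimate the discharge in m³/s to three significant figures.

v_surface = L / t̄ = 32.8 / 27.1 = 1.210 m/s
v_mean = 0.83 × 1.210 = 1.005 m/s
Q = A × v_mean = 2.80 × 1.005 = 2.813 m³/s

2.81 m³/s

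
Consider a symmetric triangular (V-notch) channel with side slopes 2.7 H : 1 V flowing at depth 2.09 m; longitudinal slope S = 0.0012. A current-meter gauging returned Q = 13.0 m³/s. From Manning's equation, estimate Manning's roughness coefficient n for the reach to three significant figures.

0.0310

A = z·y² = 2.7×2.09² = 11.79 m²
P = 2y√(1+z²) = 2×2.09×√(1+2.7²) = 12.04 m
R = A/P = 11.79/12.04 = 0.9799 m
n = (1/Q)·A·R^(2/3)·S^(1/2) = (1/13.0) × 11.79 × 0.9866 × 0.03464 = 0.03101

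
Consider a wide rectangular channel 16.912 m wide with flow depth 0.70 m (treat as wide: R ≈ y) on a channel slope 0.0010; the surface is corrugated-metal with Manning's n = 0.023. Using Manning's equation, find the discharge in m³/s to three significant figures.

A = b·y = 16.912 × 0.70 = 11.84 m²
Wide channel: R ≈ y = 0.70 m
Q = (1/n)·A·R^(2/3)·S^(1/2) = (1/0.023) × 11.84 × 0.7000^(2/3) × 0.0010^(1/2) = 12.83 m³/s

12.8 m³/s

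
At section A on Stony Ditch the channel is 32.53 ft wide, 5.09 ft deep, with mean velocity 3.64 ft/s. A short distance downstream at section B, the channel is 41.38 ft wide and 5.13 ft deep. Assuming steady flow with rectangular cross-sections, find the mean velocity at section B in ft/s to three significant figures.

2.84 ft/s

Q = A₁V₁ = (32.53×5.09) × 3.64 = 602.7 ft³/s
A₂ = 41.38 × 5.13 = 212.3 ft²
V₂ = Q/A₂ = 602.7/212.3 = 2.839 ft/s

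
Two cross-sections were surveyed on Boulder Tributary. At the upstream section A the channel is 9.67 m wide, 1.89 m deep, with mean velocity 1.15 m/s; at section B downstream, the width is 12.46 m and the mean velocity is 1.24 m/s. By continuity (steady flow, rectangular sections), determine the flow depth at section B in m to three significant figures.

Q = A₁V₁ = (9.67×1.89) × 1.15 = 21.02 m³/s
d₂ = Q/(b₂ V₂) = 21.02/(12.46×1.24) = 1.360 m

1.36 m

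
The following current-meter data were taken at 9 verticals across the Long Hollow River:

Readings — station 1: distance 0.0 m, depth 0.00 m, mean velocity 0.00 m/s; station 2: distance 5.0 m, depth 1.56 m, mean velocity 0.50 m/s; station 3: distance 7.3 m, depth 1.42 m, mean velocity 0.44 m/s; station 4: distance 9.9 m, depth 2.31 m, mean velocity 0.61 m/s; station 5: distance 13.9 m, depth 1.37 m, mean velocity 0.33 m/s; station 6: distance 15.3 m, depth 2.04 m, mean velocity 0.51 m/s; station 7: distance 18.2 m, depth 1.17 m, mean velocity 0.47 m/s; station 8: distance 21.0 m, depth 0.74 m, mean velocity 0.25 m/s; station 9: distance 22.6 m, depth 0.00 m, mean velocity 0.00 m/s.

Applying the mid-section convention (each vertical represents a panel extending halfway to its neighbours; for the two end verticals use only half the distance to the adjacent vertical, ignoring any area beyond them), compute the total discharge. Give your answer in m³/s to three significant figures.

14.5 m³/s

w_2 = (7.3 − 0.0)/2 = 3.65 m; q_2 = 0.50 × 1.56 × 3.65 = 2.847 m³/s
w_3 = (9.9 − 5.0)/2 = 2.45 m; q_3 = 0.44 × 1.42 × 2.45 = 1.531 m³/s
w_4 = (13.9 − 7.3)/2 = 3.3 m; q_4 = 0.61 × 2.31 × 3.3 = 4.650 m³/s
w_5 = (15.3 − 9.9)/2 = 2.7 m; q_5 = 0.33 × 1.37 × 2.7 = 1.221 m³/s
w_6 = (18.2 − 13.9)/2 = 2.15 m; q_6 = 0.51 × 2.04 × 2.15 = 2.237 m³/s
w_7 = (21.0 − 15.3)/2 = 2.85 m; q_7 = 0.47 × 1.17 × 2.85 = 1.567 m³/s
w_8 = (22.6 − 18.2)/2 = 2.2 m; q_8 = 0.25 × 0.74 × 2.2 = 0.4070 m³/s
Stations 1, 9 contribute zero (depth or velocity is 0).
Q = Σ qᵢ = 14.46 m³/s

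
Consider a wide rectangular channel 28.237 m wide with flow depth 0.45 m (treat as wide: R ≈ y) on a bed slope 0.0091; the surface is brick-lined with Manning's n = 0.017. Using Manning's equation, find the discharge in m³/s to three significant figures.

A = b·y = 28.237 × 0.45 = 12.71 m²
Wide channel: R ≈ y = 0.45 m
Q = (1/n)·A·R^(2/3)·S^(1/2) = (1/0.017) × 12.71 × 0.4500^(2/3) × 0.0091^(1/2) = 41.87 m³/s

41.9 m³/s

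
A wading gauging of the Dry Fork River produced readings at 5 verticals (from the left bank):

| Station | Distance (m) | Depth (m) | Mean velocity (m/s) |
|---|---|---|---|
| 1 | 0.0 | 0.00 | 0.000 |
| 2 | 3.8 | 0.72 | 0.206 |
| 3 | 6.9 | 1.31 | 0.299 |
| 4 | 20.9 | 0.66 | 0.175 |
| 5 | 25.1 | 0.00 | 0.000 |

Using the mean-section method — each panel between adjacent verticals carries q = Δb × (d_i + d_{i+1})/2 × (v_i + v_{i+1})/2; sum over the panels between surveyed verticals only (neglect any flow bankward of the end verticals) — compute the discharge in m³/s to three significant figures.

4.32 m³/s

Panel 1-2: Δb = 3.8 m, d̄ = (0.00+0.72)/2 = 0.36, v̄ = (0.000+0.206)/2 = 0.103 → q = 3.8×0.36×0.103 = 0.1409 m³/s
Panel 2-3: Δb = 3.1 m, d̄ = (0.72+1.31)/2 = 1.015, v̄ = (0.206+0.299)/2 = 0.2525 → q = 3.1×1.015×0.2525 = 0.7945 m³/s
Panel 3-4: Δb = 14 m, d̄ = (1.31+0.66)/2 = 0.985, v̄ = (0.299+0.175)/2 = 0.237 → q = 14×0.985×0.237 = 3.268 m³/s
Panel 4-5: Δb = 4.2 m, d̄ = (0.66+0.00)/2 = 0.33, v̄ = (0.175+0.000)/2 = 0.0875 → q = 4.2×0.33×0.0875 = 0.1213 m³/s
Q = Σ q = 4.325 m³/s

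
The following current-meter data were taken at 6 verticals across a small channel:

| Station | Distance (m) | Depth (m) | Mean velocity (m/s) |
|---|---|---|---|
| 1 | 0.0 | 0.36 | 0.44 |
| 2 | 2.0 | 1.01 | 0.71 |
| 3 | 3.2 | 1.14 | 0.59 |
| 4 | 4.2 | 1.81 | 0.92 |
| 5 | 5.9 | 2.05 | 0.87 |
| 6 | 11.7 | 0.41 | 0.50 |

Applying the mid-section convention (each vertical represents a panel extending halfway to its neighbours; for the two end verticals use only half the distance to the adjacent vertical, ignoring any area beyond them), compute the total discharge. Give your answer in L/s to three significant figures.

w_1 = (2.0 − 0.0)/2 = 1 m; q_1 = 0.44 × 0.36 × 1 = 0.1584 m³/s
w_2 = (3.2 − 0.0)/2 = 1.6 m; q_2 = 0.71 × 1.01 × 1.6 = 1.147 m³/s
w_3 = (4.2 − 2.0)/2 = 1.1 m; q_3 = 0.59 × 1.14 × 1.1 = 0.7399 m³/s
w_4 = (5.9 − 3.2)/2 = 1.35 m; q_4 = 0.92 × 1.81 × 1.35 = 2.248 m³/s
w_5 = (11.7 − 4.2)/2 = 3.75 m; q_5 = 0.87 × 2.05 × 3.75 = 6.688 m³/s
w_6 = (11.7 − 5.9)/2 = 2.9 m; q_6 = 0.50 × 0.41 × 2.9 = 0.5945 m³/s
Q = Σ qᵢ = 11.58 m³/s
= 11.58 × 1000 = 11580 L/s

11600 L/s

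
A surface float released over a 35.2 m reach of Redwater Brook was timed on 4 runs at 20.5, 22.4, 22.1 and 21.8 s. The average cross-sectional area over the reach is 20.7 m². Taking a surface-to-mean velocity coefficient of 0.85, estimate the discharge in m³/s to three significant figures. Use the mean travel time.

t̄ = (20.5 + 22.4 + 22.1 + 21.8) / 4 = 21.7 s
v_surface = L / t̄ = 35.2 / 21.7 = 1.622 m/s
v_mean = 0.85 × 1.622 = 1.379 m/s
Q = A × v_mean = 20.7 × 1.379 = 28.54 m³/s

28.5 m³/s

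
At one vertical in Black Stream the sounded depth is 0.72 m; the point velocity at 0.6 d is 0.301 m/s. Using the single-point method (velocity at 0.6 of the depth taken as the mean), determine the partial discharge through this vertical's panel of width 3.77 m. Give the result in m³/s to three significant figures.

0.817 m³/s

v̄ = v₀.₆ = 0.301 m/s
q = v̄ × d × w = 0.3010 × 0.72 × 3.77 = 0.8170 m³/s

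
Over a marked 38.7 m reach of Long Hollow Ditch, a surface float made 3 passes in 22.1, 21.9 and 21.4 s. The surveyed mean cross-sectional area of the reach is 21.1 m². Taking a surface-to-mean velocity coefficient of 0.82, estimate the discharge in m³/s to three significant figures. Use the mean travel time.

t̄ = (22.1 + 21.9 + 21.4) / 3 = 21.8 s
v_surface = L / t̄ = 38.7 / 21.8 = 1.775 m/s
v_mean = 0.82 × 1.775 = 1.456 m/s
Q = A × v_mean = 21.1 × 1.456 = 30.72 m³/s

30.7 m³/s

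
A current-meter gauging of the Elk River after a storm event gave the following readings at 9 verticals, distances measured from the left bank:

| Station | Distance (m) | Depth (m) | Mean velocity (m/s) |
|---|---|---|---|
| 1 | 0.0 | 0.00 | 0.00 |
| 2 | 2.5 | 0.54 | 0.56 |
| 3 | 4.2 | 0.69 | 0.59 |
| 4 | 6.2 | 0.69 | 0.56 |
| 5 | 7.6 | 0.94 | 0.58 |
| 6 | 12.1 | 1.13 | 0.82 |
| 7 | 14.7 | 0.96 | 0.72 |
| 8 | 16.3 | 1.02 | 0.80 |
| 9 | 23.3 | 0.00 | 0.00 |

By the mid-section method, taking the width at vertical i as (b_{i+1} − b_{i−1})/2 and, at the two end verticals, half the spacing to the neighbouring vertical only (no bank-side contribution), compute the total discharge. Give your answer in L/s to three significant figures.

11900 L/s

w_2 = (4.2 − 0.0)/2 = 2.1 m; q_2 = 0.56 × 0.54 × 2.1 = 0.6350 m³/s
w_3 = (6.2 − 2.5)/2 = 1.85 m; q_3 = 0.59 × 0.69 × 1.85 = 0.7531 m³/s
w_4 = (7.6 − 4.2)/2 = 1.7 m; q_4 = 0.56 × 0.69 × 1.7 = 0.6569 m³/s
w_5 = (12.1 − 6.2)/2 = 2.95 m; q_5 = 0.58 × 0.94 × 2.95 = 1.608 m³/s
w_6 = (14.7 − 7.6)/2 = 3.55 m; q_6 = 0.82 × 1.13 × 3.55 = 3.289 m³/s
w_7 = (16.3 − 12.1)/2 = 2.1 m; q_7 = 0.72 × 0.96 × 2.1 = 1.452 m³/s
w_8 = (23.3 − 14.7)/2 = 4.3 m; q_8 = 0.80 × 1.02 × 4.3 = 3.509 m³/s
Stations 1, 9 contribute zero (depth or velocity is 0).
Q = Σ qᵢ = 11.90 m³/s
= 11.90 × 1000 = 11900 L/s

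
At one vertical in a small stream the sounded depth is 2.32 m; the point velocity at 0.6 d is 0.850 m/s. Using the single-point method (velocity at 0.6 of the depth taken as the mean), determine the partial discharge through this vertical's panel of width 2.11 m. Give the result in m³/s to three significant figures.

v̄ = v₀.₆ = 0.850 m/s
q = v̄ × d × w = 0.8500 × 2.32 × 2.11 = 4.161 m³/s

4.16 m³/s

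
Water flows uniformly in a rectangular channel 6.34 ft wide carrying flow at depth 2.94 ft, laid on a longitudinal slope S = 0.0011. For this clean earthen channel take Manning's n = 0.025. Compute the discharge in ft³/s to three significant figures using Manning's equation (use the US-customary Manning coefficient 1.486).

48.7 ft³/s

A = b·y = 6.34 × 2.94 = 18.64 ft²
P = b + 2y = 6.34 + 2×2.94 = 12.22 ft
R = A/P = 18.64/12.22 = 1.525 ft
Q = (1.486/n)·A·R^(2/3)·S^(1/2) = (1.486/0.025) × 18.64 × 1.525^(2/3) × 0.0011^(1/2) = 48.69 ft³/s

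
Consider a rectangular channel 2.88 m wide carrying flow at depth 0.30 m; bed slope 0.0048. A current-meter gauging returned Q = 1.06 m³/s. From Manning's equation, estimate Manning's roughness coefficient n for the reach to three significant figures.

A = b·y = 2.88 × 0.30 = 0.8640 m²
P = b + 2y = 2.88 + 2×0.30 = 3.480 m
R = A/P = 0.8640/3.480 = 0.2483 m
n = (1/Q)·A·R^(2/3)·S^(1/2) = (1/1.06) × 0.8640 × 0.3950 × 0.06928 = 0.02231

0.0223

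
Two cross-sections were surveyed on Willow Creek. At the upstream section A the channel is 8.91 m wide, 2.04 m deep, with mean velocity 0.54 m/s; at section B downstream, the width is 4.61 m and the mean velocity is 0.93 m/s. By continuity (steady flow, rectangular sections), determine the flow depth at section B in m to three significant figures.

Q = A₁V₁ = (8.91×2.04) × 0.54 = 9.815 m³/s
d₂ = Q/(b₂ V₂) = 9.815/(4.61×0.93) = 2.289 m

2.29 m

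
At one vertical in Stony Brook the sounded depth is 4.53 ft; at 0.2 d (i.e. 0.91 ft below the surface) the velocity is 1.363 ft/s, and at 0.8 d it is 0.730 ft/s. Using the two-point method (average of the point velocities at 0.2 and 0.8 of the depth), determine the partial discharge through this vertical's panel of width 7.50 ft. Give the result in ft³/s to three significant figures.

v̄ = (1.363 + 0.730) / 2 = 1.047 ft/s
q = v̄ × d × w = 1.047 × 4.53 × 7.50 = 35.55 ft³/s

35.6 ft³/s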